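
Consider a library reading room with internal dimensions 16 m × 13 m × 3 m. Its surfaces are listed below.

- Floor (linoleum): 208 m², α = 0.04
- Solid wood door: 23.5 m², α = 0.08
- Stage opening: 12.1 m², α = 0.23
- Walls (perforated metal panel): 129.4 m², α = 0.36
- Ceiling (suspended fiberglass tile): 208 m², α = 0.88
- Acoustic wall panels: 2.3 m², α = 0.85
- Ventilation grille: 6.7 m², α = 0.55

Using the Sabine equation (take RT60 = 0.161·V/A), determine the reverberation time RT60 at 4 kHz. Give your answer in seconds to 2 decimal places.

Total absorption A = 208·0.04 + 23.5·0.08 + 12.1·0.23 + 129.4·0.36 + 208·0.88 + 2.3·0.85 + 6.7·0.55
  = 8.320 + 1.880 + 2.783 + 46.584 + 183.040 + 1.955 + 3.685 = 248.247 m² sabins.
Room volume: 624 m³.
Sabine: RT60 = 0.161 × 624 / 248.247 = 0.40 s.

0.40 sec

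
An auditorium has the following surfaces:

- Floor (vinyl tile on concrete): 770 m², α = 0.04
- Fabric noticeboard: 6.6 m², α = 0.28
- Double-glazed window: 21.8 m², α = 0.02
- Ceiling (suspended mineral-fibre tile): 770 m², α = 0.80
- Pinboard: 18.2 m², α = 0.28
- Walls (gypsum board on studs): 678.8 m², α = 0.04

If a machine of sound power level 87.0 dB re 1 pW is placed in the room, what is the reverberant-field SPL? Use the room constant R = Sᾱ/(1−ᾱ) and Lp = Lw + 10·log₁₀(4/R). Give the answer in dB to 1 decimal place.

63.1 dB

Σ(Sᵢαᵢ) = 770·0.04 + 6.6·0.28 + 21.8·0.02 + 770·0.80 + 18.2·0.28 + 678.8·0.04 = 681.332; total area S = 2265.4 m².
ᾱ = 0.3008, so room constant R = A/(1−ᾱ) = 974.445 m².
Lp = 87.0 + 10·log₁₀(4/974.445) = 87.0 + (-23.87) = 63.1 dB.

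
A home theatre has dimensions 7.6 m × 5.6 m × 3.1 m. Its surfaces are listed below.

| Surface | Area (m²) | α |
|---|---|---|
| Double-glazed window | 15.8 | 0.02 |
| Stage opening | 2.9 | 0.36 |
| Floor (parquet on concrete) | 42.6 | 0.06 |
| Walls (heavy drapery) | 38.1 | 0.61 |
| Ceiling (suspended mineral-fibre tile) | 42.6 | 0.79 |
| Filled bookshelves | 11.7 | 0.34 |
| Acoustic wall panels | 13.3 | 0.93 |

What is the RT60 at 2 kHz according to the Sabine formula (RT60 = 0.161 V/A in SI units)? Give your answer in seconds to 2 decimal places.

0.28 seconds

Summing Sᵢαᵢ: 0.316 + 1.044 + 2.556 + 23.241 + 33.654 + 3.978 + 12.369 → A = 77.158 sabins.
Volume V = 7.6 × 5.6 × 3.1 = 131.936 m³.
T = 0.161 V/A = 0.161·131.936/77.158 = 0.28 s.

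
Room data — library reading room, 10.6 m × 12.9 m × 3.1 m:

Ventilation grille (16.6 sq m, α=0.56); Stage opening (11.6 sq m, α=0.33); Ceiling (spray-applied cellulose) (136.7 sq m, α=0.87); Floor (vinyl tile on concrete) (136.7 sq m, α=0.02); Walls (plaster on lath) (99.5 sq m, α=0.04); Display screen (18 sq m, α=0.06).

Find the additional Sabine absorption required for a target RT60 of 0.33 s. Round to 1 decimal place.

Summing Sᵢαᵢ: 9.296 + 3.828 + 118.929 + 2.734 + 3.980 + 1.080 → A₁ = 139.847 sabins.
V = 423.894 m³. Required absorption A₂ = 0.161 × 423.894 / 0.33 = 206.809 sabins.
Shortfall: 206.809 − 139.847 = 67.0 sabins.

67.0 sabins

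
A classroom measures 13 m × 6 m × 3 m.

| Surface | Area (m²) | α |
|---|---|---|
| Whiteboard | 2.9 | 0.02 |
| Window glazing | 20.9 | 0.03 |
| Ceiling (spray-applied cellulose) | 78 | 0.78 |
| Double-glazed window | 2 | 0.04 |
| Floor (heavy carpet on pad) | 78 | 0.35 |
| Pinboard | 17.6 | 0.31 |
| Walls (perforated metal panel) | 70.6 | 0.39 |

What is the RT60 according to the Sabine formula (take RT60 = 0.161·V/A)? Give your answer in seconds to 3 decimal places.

0.309 seconds

Equivalent absorption area: A = 2.9×0.02 + 20.9×0.03 + 78×0.78 + 2×0.04 + 78×0.35 + 17.6×0.31 + 70.6×0.39 = 121.895 m².
Volume V = 13 × 6 × 3 = 234 m³.
Sabine: RT60 = 0.161 × 234 / 121.895 = 0.309 s.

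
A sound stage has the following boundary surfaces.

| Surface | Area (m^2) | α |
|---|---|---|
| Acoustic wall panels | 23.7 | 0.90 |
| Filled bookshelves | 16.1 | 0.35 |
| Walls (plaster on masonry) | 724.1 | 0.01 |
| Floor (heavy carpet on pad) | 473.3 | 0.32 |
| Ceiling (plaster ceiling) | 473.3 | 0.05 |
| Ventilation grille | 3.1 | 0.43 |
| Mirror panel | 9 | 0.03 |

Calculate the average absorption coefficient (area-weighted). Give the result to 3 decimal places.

0.122

Total surface area S = 1722.6 m^2.
Weighted sum Σ Sα = 210.930.
ᾱ = A/S = 0.122.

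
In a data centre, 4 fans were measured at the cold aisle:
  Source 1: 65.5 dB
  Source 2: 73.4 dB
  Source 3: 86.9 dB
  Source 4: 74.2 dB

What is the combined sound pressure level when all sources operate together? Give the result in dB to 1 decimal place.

87.3 dB

Σ 10^(Lᵢ/10) = 5.415e+08.
Back to dB: 10·log₁₀ Σ = 87.3 dB.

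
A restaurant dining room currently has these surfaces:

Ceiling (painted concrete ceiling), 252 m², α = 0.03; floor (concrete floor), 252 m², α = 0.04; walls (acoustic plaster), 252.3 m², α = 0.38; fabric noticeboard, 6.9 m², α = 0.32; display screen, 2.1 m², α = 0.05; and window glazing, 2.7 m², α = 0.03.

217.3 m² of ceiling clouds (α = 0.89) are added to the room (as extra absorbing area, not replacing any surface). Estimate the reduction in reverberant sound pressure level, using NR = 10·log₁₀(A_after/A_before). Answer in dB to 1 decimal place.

4.3 dB

Summing Sᵢαᵢ: 7.560 + 10.080 + 95.874 + 2.208 + 0.105 + 0.081 → A_before = 115.908 sabins.
Treatment contributes 217.3·0.89 = 193.397 sabins.
A_after = 115.908 + 193.397 = 309.305 sabins.
NR = 10·log₁₀(309.305/115.908) = 4.3 dB.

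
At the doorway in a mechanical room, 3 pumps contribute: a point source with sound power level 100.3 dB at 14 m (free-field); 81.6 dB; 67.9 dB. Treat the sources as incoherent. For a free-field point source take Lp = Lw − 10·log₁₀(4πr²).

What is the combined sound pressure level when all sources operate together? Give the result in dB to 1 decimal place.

81.9 dB

Source at 14 m: Lp = 100.3 − 10·log₁₀(4π·14²) = 100.3 − 10·log₁₀(2463.009) = 66.4 dB.
Σ 10^(Lᵢ/10) = 1.551e+08.
Back to dB: 10·log₁₀ Σ = 81.9 dB.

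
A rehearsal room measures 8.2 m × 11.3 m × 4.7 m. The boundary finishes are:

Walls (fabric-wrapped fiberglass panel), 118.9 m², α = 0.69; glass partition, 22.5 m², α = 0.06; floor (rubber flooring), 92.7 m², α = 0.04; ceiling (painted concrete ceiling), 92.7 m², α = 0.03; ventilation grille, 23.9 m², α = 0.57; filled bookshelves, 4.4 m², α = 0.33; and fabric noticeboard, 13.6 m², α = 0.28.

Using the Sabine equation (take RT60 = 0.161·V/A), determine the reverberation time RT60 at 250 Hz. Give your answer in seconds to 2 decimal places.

Total absorption A = 118.9·0.69 + 22.5·0.06 + 92.7·0.04 + 92.7·0.03 + 23.9·0.57 + 4.4·0.33 + 13.6·0.28
  = 82.041 + 1.350 + 3.708 + 2.781 + 13.623 + 1.452 + 3.808 = 108.763 m² sabins.
Room volume: 435.502 m³.
T = 0.161 V/A = 0.161·435.502/108.763 = 0.64 s.

0.64 sec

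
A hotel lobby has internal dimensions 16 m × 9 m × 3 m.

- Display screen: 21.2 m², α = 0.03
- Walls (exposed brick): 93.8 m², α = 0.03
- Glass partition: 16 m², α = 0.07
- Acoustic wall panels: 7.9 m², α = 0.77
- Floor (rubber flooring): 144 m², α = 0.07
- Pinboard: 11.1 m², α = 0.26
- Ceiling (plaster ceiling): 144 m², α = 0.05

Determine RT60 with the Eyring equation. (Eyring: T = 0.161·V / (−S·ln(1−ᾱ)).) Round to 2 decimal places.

Total surface area S = 21.2 + 93.8 + 16 + 7.9 + 144 + 11.1 + 144 = 438.0 m².
Absorption A = 21.2×0.03 + 93.8×0.03 + 16×0.07 + 7.9×0.77 + 144×0.07 + 11.1×0.26 + 144×0.05 = 30.819 sabins.
Mean coefficient ᾱ = A/S = 0.0704.
Eyring denominator: −S ln(1−ᾱ) = 31.974.
V = 16 × 9 × 3 = 432 m³.
RT60 = 0.161 × 432 / 31.974 = 2.18 s.

2.18 seconds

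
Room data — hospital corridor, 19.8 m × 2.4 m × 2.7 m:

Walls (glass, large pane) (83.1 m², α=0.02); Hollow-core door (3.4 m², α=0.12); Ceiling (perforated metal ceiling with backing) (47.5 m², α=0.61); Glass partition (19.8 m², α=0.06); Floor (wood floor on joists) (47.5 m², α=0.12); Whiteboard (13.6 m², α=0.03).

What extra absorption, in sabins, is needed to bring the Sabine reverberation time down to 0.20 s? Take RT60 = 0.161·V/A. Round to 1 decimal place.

64.9 sabins

A₁ = Σ Sᵢαᵢ = 83.1×0.02 + 3.4×0.12 + 47.5×0.61 + 19.8×0.06 + 47.5×0.12 + 13.6×0.03 = 38.341 sabins.
For T = 0.20 s, need A₂ = 0.161·V/T = 0.161·128.304/0.20 = 103.285 sabins.
Shortfall: 103.285 − 38.341 = 64.9 sabins.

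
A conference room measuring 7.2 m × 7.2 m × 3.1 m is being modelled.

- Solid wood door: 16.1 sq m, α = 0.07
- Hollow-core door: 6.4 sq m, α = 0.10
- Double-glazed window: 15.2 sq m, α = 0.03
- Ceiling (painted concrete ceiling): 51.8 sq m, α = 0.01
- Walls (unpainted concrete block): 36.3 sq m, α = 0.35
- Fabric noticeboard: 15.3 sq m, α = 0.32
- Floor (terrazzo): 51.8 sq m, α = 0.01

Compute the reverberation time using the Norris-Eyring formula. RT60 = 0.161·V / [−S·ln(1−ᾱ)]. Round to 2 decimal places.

1.17 sec

S = Σ Sᵢ = 192.9 sq m.
Absorption A = 16.1·0.07 + 6.4·0.10 + 15.2·0.03 + 51.8·0.01 + 36.3·0.35 + 15.3·0.32 + 51.8·0.01 = 20.860 sabins.
Mean coefficient ᾱ = A/S = 0.1081.
−S·ln(1−ᾱ) = −192.9 × ln(1 − 0.1081) = 22.068.
V = 7.2 × 7.2 × 3.1 = 160.704 m³.
RT60 = 0.161 × 160.704 / 22.068 = 1.17 s.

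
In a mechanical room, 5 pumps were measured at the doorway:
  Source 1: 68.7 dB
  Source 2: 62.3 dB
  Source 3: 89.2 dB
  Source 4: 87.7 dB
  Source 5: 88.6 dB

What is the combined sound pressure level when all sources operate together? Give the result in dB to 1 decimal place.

Converting to relative power and adding: 10^(68.7/10) + 10^(62.3/10) + 10^(89.2/10) + 10^(87.7/10) + 10^(88.6/10) = 2.154e+09.
L_total = 10·log₁₀(2.154e+09) = 93.3 dB.

93.3 dB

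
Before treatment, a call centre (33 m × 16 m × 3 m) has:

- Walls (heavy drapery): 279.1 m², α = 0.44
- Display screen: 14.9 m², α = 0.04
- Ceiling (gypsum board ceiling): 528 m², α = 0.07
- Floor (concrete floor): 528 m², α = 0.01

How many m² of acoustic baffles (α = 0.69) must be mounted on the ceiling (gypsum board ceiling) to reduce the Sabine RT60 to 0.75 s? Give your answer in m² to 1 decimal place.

281.3

Total absorption A₁ = 279.1·0.44 + 14.9·0.04 + 528·0.07 + 528·0.01
  = 122.804 + 0.596 + 36.960 + 5.280 = 165.640 m² sabins.
V = 1584 m³. Target absorption A₂ = 0.161 × 1584 / 0.75 = 340.032 sabins.
Absorption to add: 340.032 − 165.640 = 174.392 sabins.
Net gain per m²: Δα = 0.69 − 0.07 = 0.62.
Area = ΔA/Δα = 174.392/0.62 = 281.3 m².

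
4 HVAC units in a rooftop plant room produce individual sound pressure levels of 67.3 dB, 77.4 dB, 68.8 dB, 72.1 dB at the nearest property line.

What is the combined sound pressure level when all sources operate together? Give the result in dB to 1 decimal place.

79.2 dB

Σ 10^(Lᵢ/10) = 8.413e+07.
L_total = 10·log₁₀(8.413e+07) = 79.2 dB.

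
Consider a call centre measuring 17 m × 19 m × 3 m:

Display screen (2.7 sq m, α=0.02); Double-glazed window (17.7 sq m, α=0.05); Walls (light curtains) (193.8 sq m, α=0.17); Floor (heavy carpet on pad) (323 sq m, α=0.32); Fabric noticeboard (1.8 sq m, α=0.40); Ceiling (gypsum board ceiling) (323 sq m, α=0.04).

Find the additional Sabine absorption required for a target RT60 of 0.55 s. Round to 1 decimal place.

Equivalent absorption area: A₁ = 2.7×0.02 + 17.7×0.05 + 193.8×0.17 + 323×0.32 + 1.8×0.40 + 323×0.04 = 150.885 sq m.
For T = 0.55 s, need A₂ = 0.161·V/T = 0.161·969/0.55 = 283.653 sabins.
Shortfall: 283.653 − 150.885 = 132.8 sabins.

132.8 sabins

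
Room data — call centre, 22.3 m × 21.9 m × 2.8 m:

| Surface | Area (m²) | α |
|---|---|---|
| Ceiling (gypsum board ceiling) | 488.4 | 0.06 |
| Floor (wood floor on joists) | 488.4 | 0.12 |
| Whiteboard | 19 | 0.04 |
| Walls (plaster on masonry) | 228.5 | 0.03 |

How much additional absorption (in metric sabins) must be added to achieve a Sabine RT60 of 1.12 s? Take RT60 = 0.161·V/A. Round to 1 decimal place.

101.0 sabins

Summing Sᵢαᵢ: 29.304 + 58.608 + 0.760 + 6.855 → A₁ = 95.527 sabins.
Target A₂ = 0.161·1367.436/1.12 = 196.569 sabins (V = 1367.436 m³).
Additional absorption ΔA = 196.569 − 95.527 = 101.0 sabins.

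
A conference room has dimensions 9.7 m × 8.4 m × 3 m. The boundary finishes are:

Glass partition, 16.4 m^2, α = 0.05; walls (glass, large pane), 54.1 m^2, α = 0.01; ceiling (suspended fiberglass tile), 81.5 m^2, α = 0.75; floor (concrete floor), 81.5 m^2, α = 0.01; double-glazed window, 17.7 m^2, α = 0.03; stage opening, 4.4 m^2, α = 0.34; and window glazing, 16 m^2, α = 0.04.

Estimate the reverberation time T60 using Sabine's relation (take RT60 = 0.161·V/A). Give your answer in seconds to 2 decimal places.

0.60 s

Summing Sᵢαᵢ: 0.820 + 0.541 + 61.125 + 0.815 + 0.531 + 1.496 + 0.640 → A = 65.968 sabins.
V = 9.7·8.4·3 = 244.44 m³.
Sabine: RT60 = 0.161 × 244.44 / 65.968 = 0.60 s.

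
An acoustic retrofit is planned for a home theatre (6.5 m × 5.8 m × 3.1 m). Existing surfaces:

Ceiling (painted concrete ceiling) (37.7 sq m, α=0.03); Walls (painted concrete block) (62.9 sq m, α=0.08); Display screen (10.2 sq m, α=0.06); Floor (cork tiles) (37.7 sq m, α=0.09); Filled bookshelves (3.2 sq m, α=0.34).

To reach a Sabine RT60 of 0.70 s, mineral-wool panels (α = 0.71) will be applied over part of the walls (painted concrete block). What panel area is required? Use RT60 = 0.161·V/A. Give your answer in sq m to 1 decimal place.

Total absorption A₁ = 37.7×0.03 + 62.9×0.08 + 10.2×0.06 + 37.7×0.09 + 3.2×0.34
  = 1.131 + 5.032 + 0.612 + 3.393 + 1.088 = 11.256 sq m sabins.
V = 116.87 m³. Target absorption A₂ = 0.161 × 116.87 / 0.70 = 26.880 sabins.
ΔA needed = 26.880 − 11.256 = 15.624 sabins.
Net gain per sq m: Δα = 0.71 − 0.08 = 0.63.
Panel area = 15.624 / 0.63 = 24.8 sq m.

24.8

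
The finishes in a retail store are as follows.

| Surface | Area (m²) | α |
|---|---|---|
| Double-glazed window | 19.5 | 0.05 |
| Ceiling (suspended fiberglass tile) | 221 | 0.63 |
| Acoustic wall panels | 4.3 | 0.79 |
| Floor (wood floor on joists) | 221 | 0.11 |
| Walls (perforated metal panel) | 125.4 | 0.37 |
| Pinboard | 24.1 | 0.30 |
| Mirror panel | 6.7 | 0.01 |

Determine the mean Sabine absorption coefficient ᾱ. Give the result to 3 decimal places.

0.356

S = Σ Sᵢ = 19.5 + 221 + 4.3 + 221 + 125.4 + 24.1 + 6.7 = 622.0 m².
Σ(Sᵢαᵢ) = 19.5*0.05 + 221*0.63 + 4.3*0.79 + 221*0.11 + 125.4*0.37 + 24.1*0.30 + 6.7*0.01 = 221.607.
ᾱ = 221.607 / 622.0 = 0.356.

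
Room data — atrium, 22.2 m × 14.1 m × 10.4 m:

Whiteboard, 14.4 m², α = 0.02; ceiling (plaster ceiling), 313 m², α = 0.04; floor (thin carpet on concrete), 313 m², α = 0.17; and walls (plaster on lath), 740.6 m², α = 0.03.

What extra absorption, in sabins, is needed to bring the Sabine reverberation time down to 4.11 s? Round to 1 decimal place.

39.3 sabins

Total absorption A₁ = 14.4×0.02 + 313×0.04 + 313×0.17 + 740.6×0.03
  = 0.288 + 12.520 + 53.210 + 22.218 = 88.236 m² sabins.
For T = 4.11 s, need A₂ = 0.161·V/T = 0.161·3255.408/4.11 = 127.523 sabins.
ΔA = A₂ − A₁ = 127.523 − 88.236 = 39.3 sabins.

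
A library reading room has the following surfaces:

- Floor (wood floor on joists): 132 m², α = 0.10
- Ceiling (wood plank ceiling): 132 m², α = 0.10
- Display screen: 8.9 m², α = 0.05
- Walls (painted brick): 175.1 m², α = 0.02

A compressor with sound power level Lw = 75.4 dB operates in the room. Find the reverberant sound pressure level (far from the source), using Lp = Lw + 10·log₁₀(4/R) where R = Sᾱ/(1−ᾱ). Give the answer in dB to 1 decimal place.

A = 30.347 sabins; S = 448.0 m².
ᾱ = 30.347/448.0 = 0.0677; R = Sᾱ/(1−ᾱ) = 30.347/(1−0.0677) = 32.551 m².
Lp = 75.4 + 10·log₁₀(4/32.551) = 75.4 + (-9.11) = 66.3 dB.

66.3 dB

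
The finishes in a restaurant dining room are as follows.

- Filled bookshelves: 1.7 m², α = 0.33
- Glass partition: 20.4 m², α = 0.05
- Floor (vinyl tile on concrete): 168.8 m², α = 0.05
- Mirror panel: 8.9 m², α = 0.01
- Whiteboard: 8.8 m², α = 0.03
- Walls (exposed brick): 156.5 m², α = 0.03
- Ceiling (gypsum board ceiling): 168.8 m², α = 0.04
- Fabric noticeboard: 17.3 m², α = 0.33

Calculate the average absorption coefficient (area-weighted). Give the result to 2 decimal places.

0.05

S = Σ Sᵢ = 1.7 + 20.4 + 168.8 + 8.9 + 8.8 + 156.5 + 168.8 + 17.3 = 551.2 m².
A = 1.7×0.33 + 20.4×0.05 + 168.8×0.05 + 8.9×0.01 + 8.8×0.03 + 156.5×0.03 + 168.8×0.04 + 17.3×0.33 = 27.530 sabins.
ᾱ = 27.530 / 551.2 = 0.05.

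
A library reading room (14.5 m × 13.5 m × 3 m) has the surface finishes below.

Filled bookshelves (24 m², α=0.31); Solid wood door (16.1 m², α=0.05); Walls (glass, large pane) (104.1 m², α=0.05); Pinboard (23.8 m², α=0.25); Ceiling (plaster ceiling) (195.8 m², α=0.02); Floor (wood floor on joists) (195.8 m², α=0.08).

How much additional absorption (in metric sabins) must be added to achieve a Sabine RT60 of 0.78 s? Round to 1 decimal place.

82.2 sabins

Total absorption A₁ = 24*0.31 + 16.1*0.05 + 104.1*0.05 + 23.8*0.25 + 195.8*0.02 + 195.8*0.08
  = 7.440 + 0.805 + 5.205 + 5.950 + 3.916 + 15.664 = 38.980 m² sabins.
For T = 0.78 s, need A₂ = 0.161·V/T = 0.161·587.25/0.78 = 121.214 sabins.
Shortfall: 121.214 − 38.980 = 82.2 sabins.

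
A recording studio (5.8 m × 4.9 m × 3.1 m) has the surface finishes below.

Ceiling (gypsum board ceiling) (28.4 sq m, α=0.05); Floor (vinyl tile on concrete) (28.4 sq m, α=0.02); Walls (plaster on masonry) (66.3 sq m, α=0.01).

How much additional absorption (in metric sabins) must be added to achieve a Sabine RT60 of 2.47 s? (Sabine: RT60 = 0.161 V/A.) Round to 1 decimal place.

3.1 sabins

Equivalent absorption area: A₁ = 28.4*0.05 + 28.4*0.02 + 66.3*0.01 = 2.651 sq m.
For T = 2.47 s, need A₂ = 0.161·V/T = 0.161·88.102/2.47 = 5.743 sabins.
ΔA = A₂ − A₁ = 5.743 − 2.651 = 3.1 sabins.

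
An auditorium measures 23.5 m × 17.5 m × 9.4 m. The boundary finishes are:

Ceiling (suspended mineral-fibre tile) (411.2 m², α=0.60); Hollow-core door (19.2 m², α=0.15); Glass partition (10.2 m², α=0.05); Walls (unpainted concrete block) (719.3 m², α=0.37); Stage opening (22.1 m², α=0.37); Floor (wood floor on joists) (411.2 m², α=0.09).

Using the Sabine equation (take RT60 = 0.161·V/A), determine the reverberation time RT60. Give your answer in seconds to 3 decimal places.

Equivalent absorption area: A = 411.2×0.60 + 19.2×0.15 + 10.2×0.05 + 719.3×0.37 + 22.1×0.37 + 411.2×0.09 = 561.436 m².
Volume V = 23.5 × 17.5 × 9.4 = 3865.75 m³.
T = 0.161 V/A = 0.161·3865.75/561.436 = 1.109 s.

1.109 s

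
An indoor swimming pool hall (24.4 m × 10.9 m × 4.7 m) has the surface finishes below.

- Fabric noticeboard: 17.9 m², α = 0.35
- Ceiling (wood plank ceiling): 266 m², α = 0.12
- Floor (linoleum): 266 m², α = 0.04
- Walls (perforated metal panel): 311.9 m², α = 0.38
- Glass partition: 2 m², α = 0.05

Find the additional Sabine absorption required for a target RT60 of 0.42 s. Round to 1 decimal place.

311.7 sabins

Total absorption A₁ = 17.9*0.35 + 266*0.12 + 266*0.04 + 311.9*0.38 + 2*0.05
  = 6.265 + 31.920 + 10.640 + 118.522 + 0.100 = 167.447 m² sabins.
For T = 0.42 s, need A₂ = 0.161·V/T = 0.161·1250.012/0.42 = 479.171 sabins.
Shortfall: 479.171 − 167.447 = 311.7 sabins.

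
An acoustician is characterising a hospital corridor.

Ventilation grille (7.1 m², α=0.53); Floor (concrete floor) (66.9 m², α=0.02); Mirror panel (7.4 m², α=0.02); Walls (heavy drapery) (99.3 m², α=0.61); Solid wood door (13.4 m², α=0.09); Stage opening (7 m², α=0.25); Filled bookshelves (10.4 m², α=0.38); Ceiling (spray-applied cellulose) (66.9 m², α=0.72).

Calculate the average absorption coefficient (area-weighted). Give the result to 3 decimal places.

Total surface area S = 278.4 m².
A = 7.1×0.53 + 66.9×0.02 + 7.4×0.02 + 99.3×0.61 + 13.4×0.09 + 7×0.25 + 10.4×0.38 + 66.9×0.72 = 120.898 sabins.
ᾱ = A/S = 0.434.

0.434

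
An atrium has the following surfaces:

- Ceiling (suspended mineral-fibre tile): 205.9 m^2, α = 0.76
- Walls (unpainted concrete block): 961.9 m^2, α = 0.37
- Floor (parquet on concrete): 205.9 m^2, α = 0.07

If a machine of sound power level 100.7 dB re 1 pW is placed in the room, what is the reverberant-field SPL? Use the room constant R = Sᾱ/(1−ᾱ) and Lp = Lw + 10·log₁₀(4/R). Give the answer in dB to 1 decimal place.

77.4 dB

A = 526.800 sabins; S = 1373.7 m^2.
ᾱ = 0.3835, so room constant R = A/(1−ᾱ) = 854.501 m^2.
Lp = 100.7 + 10·log₁₀(4/854.501) = 100.7 + (-23.30) = 77.4 dB.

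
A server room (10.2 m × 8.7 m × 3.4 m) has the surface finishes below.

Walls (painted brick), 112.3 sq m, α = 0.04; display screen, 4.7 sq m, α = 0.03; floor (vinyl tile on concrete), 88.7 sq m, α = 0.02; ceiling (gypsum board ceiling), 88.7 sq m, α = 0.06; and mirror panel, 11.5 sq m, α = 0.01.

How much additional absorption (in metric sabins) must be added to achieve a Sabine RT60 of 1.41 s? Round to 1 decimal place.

22.6 sabins

A₁ = Σ Sᵢαᵢ = 112.3·0.04 + 4.7·0.03 + 88.7·0.02 + 88.7·0.06 + 11.5·0.01 = 11.844 sabins.
V = 301.716 m³. Required absorption A₂ = 0.161 × 301.716 / 1.41 = 34.451 sabins.
Additional absorption ΔA = 34.451 − 11.844 = 22.6 sabins.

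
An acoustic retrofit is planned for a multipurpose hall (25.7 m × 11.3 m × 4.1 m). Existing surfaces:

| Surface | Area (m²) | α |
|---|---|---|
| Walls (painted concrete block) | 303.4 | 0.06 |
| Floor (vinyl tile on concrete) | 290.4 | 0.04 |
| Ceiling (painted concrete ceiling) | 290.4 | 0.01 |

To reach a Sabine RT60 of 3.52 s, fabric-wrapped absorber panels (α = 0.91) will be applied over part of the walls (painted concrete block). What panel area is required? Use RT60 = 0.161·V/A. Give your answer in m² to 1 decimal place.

25.6

Total absorption A₁ = 303.4×0.06 + 290.4×0.04 + 290.4×0.01
  = 18.204 + 11.616 + 2.904 = 32.724 m² sabins.
Required A₂ = 0.161·1190.681/3.52 = 54.460 sabins.
ΔA needed = 54.460 − 32.724 = 21.736 sabins.
Each m² of panel replacing the walls (painted concrete block) adds (0.91 − 0.06) = 0.85 sabins.
Area = ΔA/Δα = 21.736/0.85 = 25.6 m².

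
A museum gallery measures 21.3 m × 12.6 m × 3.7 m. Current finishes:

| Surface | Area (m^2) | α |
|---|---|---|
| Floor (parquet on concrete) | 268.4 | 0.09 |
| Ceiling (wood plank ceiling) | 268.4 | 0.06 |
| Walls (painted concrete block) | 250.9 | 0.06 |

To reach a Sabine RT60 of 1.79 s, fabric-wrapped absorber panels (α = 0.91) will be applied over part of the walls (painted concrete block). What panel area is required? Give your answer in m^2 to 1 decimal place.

40.0

Total absorption A₁ = 268.4·0.09 + 268.4·0.06 + 250.9·0.06
  = 24.156 + 16.104 + 15.054 = 55.314 m^2 sabins.
Required A₂ = 0.161·993.006/1.79 = 89.315 sabins.
Absorption to add: 89.315 − 55.314 = 34.001 sabins.
Net gain per m^2: Δα = 0.91 − 0.06 = 0.85.
Panel area = 34.001 / 0.85 = 40.0 m^2.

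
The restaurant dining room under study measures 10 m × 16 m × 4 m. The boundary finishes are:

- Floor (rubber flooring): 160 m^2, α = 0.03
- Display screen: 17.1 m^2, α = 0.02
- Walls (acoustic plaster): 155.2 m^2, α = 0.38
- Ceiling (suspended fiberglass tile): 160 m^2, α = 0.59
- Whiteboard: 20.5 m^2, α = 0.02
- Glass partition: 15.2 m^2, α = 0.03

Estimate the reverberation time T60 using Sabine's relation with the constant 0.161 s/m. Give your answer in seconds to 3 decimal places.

A = Σ Sᵢαᵢ = 160×0.03 + 17.1×0.02 + 155.2×0.38 + 160×0.59 + 20.5×0.02 + 15.2×0.03 = 159.384 sabins.
V = 10·16·4 = 640 m³.
T = 0.161 V/A = 0.161·640/159.384 = 0.646 s.

0.646 s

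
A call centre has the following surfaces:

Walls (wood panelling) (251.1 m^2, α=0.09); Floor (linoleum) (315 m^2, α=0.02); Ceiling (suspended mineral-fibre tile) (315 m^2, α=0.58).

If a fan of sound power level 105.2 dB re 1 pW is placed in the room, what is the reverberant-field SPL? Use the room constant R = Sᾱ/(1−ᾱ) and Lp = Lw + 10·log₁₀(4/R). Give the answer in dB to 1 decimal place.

86.8 dB

Σ(Sᵢαᵢ) = 251.1×0.09 + 315×0.02 + 315×0.58 = 211.599; total area S = 881.1 m^2.
ᾱ = 211.599/881.1 = 0.2402; R = Sᾱ/(1−ᾱ) = 211.599/(1−0.2402) = 278.493 m^2.
Lp = Lw + 10 log₁₀(4/R) = 105.2 -18.43 = 86.8 dB.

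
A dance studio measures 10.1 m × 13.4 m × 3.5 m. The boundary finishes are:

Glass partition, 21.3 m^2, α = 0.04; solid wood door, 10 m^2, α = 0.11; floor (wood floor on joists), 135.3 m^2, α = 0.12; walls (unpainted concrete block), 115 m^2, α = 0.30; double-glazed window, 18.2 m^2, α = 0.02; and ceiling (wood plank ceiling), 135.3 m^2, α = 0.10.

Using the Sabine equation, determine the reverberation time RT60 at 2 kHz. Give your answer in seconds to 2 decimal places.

1.15 s

Total absorption A = 21.3·0.04 + 10·0.11 + 135.3·0.12 + 115·0.30 + 18.2·0.02 + 135.3·0.10
  = 0.852 + 1.100 + 16.236 + 34.500 + 0.364 + 13.530 = 66.582 m^2 sabins.
V = 10.1·13.4·3.5 = 473.69 m³.
T = 0.161 V/A = 0.161·473.69/66.582 = 1.15 s.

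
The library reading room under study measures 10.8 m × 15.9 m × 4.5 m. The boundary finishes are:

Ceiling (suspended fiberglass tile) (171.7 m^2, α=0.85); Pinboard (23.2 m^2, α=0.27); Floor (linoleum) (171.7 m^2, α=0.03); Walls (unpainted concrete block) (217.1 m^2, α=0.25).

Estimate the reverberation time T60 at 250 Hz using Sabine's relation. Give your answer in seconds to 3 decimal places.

Summing Sᵢαᵢ: 145.945 + 6.264 + 5.151 + 54.275 → A = 211.635 sabins.
V = 10.8·15.9·4.5 = 772.74 m³.
T = 0.161 V/A = 0.161·772.74/211.635 = 0.588 s.

0.588 seconds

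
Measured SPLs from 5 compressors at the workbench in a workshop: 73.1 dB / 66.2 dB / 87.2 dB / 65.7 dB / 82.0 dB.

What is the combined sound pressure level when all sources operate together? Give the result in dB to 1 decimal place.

88.5 dB

Converting to relative power and adding: 10^(73.1/10) + 10^(66.2/10) + 10^(87.2/10) + 10^(65.7/10) + 10^(82.0/10) = 7.116e+08.
Back to dB: 10·log₁₀ Σ = 88.5 dB.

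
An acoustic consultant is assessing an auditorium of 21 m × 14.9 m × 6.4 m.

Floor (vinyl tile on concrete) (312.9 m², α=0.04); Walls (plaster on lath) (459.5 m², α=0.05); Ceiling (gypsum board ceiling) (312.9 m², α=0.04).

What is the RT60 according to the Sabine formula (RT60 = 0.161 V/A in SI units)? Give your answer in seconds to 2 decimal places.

A = Σ Sᵢαᵢ = 312.9·0.04 + 459.5·0.05 + 312.9·0.04 = 48.007 sabins.
V = 21·14.9·6.4 = 2002.56 m³.
Sabine: RT60 = 0.161 × 2002.56 / 48.007 = 6.72 s.

6.72 sec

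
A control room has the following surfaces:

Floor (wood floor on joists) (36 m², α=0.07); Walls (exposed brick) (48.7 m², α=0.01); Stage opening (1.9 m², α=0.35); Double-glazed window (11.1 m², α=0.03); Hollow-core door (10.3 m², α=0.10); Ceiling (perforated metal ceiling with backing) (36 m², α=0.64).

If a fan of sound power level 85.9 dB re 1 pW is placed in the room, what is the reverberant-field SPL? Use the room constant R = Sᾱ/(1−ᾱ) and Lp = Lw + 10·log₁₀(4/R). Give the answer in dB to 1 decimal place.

A = 28.075 sabins; S = 144.0 m².
ᾱ = 0.1950, so room constant R = A/(1−ᾱ) = 34.876 m².
Lp = 85.9 + 10·log₁₀(4/34.876) = 85.9 + (-9.40) = 76.5 dB.

76.5 dB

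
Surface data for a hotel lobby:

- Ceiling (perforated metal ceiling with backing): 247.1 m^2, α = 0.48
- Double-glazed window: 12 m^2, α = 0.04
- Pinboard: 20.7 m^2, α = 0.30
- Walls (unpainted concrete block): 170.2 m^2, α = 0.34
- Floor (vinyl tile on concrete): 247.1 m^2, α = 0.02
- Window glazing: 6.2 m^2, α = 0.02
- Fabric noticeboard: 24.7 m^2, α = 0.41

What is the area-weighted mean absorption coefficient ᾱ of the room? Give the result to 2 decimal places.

0.27

Total surface area S = 728.0 m^2.
Σ(Sᵢαᵢ) = 247.1×0.48 + 12×0.04 + 20.7×0.30 + 170.2×0.34 + 247.1×0.02 + 6.2×0.02 + 24.7×0.41 = 198.359.
ᾱ = 198.359 / 728.0 = 0.27.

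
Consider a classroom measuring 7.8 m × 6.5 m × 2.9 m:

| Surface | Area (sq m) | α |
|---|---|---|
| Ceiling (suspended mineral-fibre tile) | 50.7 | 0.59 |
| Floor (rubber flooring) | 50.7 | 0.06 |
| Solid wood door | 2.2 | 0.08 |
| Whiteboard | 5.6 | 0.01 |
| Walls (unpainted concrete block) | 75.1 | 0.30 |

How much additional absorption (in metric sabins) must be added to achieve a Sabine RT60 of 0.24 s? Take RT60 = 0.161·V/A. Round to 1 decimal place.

42.9 sabins

Total absorption A₁ = 50.7*0.59 + 50.7*0.06 + 2.2*0.08 + 5.6*0.01 + 75.1*0.30
  = 29.913 + 3.042 + 0.176 + 0.056 + 22.530 = 55.717 sq m sabins.
For T = 0.24 s, need A₂ = 0.161·V/T = 0.161·147.03/0.24 = 98.633 sabins.
ΔA = A₂ − A₁ = 98.633 − 55.717 = 42.9 sabins.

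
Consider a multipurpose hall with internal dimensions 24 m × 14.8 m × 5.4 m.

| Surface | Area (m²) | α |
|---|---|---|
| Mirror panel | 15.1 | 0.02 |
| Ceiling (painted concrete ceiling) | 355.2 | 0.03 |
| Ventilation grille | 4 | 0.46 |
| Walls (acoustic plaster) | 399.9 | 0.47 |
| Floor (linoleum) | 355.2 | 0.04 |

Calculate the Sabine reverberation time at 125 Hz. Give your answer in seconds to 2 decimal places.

1.44 seconds

Summing Sᵢαᵢ: 0.302 + 10.656 + 1.840 + 187.953 + 14.208 → A = 214.959 sabins.
V = 24·14.8·5.4 = 1918.08 m³.
RT60 = 0.161 · V / A = 0.161 × 1918.08 / 214.959 = 1.44 s.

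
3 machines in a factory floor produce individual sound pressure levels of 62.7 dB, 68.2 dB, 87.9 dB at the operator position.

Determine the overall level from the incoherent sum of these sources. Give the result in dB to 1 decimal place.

88.0 dB

Σ 10^(Lᵢ/10) = 6.251e+08.
Back to dB: 10·log₁₀ Σ = 88.0 dB.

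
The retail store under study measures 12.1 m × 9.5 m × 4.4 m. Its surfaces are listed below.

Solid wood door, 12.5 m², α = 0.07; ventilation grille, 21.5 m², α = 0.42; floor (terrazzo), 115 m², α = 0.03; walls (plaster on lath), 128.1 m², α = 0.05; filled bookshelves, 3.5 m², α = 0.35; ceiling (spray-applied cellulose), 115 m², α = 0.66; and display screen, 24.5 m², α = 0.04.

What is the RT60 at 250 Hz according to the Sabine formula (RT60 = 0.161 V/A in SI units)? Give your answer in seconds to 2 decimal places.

Equivalent absorption area: A = 12.5·0.07 + 21.5·0.42 + 115·0.03 + 128.1·0.05 + 3.5·0.35 + 115·0.66 + 24.5·0.04 = 97.865 m².
V = 12.1·9.5·4.4 = 505.78 m³.
T = 0.161 V/A = 0.161·505.78/97.865 = 0.83 s.

0.83 seconds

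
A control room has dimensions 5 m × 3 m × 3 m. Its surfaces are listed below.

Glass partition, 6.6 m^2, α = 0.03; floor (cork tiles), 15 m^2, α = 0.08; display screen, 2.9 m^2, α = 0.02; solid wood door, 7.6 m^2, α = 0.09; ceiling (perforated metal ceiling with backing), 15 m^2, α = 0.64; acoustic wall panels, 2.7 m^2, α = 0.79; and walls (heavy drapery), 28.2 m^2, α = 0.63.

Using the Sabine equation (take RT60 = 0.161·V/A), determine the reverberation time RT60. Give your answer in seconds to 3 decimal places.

0.229 s

Summing Sᵢαᵢ: 0.198 + 1.200 + 0.058 + 0.684 + 9.600 + 2.133 + 17.766 → A = 31.639 sabins.
Volume V = 5 × 3 × 3 = 45 m³.
Sabine: RT60 = 0.161 × 45 / 31.639 = 0.229 s.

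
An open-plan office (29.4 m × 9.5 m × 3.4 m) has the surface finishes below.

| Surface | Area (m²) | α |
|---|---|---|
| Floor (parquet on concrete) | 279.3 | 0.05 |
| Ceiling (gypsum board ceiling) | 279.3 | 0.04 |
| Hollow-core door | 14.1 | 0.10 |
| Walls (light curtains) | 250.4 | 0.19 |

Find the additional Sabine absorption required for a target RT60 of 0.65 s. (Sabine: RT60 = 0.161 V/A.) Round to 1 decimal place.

A₁ = Σ Sᵢαᵢ = 279.3·0.05 + 279.3·0.04 + 14.1·0.10 + 250.4·0.19 = 74.123 sabins.
V = 949.62 m³. Required absorption A₂ = 0.161 × 949.62 / 0.65 = 235.214 sabins.
Shortfall: 235.214 − 74.123 = 161.1 sabins.

161.1 sabins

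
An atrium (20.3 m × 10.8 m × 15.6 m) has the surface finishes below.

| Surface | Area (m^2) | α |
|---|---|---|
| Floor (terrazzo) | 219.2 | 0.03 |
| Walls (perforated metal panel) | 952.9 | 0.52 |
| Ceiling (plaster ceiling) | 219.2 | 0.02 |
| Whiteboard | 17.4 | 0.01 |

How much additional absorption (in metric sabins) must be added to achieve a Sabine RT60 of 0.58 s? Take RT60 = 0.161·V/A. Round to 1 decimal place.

442.7 sabins

Summing Sᵢαᵢ: 6.576 + 495.508 + 4.384 + 0.174 → A₁ = 506.642 sabins.
V = 3420.144 m³. Required absorption A₂ = 0.161 × 3420.144 / 0.58 = 949.385 sabins.
Additional absorption ΔA = 949.385 − 506.642 = 442.7 sabins.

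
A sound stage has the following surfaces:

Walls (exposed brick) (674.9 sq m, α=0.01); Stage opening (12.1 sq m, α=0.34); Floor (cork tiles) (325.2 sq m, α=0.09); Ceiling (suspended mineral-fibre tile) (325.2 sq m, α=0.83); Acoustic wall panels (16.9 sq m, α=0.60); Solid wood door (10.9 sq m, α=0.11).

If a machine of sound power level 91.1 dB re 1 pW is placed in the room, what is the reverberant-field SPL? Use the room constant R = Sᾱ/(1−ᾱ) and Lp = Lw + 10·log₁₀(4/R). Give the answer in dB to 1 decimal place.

Σ(Sᵢαᵢ) = 674.9×0.01 + 12.1×0.34 + 325.2×0.09 + 325.2×0.83 + 16.9×0.60 + 10.9×0.11 = 321.386; total area S = 1365.2 sq m.
ᾱ = 321.386/1365.2 = 0.2354; R = Sᾱ/(1−ᾱ) = 321.386/(1−0.2354) = 420.332 sq m.
Lp = 91.1 + 10·log₁₀(4/420.332) = 91.1 + (-20.22) = 70.9 dB.

70.9 dB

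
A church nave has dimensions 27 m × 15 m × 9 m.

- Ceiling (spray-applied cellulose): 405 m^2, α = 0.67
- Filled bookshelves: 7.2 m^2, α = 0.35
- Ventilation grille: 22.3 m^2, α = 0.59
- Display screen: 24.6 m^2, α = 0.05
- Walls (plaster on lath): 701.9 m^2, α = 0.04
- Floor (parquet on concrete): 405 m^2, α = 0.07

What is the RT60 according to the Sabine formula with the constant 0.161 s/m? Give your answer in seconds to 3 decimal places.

1.703 seconds

Summing Sᵢαᵢ: 271.350 + 2.520 + 13.157 + 1.230 + 28.076 + 28.350 → A = 344.683 sabins.
Room volume: 3645 m³.
RT60 = 0.161 · V / A = 0.161 × 3645 / 344.683 = 1.703 s.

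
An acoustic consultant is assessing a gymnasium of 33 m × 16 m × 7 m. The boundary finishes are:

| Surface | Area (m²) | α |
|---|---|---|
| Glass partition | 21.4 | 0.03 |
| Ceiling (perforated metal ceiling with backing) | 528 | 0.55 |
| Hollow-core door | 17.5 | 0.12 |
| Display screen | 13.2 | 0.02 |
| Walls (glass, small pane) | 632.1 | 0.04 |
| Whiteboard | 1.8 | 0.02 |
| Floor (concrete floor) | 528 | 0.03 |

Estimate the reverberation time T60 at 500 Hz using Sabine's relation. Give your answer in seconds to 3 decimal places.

Equivalent absorption area: A = 21.4*0.03 + 528*0.55 + 17.5*0.12 + 13.2*0.02 + 632.1*0.04 + 1.8*0.02 + 528*0.03 = 334.566 m².
Volume V = 33 × 16 × 7 = 3696 m³.
RT60 = 0.161 · V / A = 0.161 × 3696 / 334.566 = 1.779 s.

1.779 s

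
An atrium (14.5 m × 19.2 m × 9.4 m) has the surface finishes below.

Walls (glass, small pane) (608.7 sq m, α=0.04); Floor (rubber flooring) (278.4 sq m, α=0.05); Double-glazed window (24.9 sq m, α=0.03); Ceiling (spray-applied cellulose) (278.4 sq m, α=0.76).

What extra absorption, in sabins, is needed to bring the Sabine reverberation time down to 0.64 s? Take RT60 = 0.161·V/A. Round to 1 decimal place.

Summing Sᵢαᵢ: 24.348 + 13.920 + 0.747 + 211.584 → A₁ = 250.599 sabins.
Target A₂ = 0.161·2616.96/0.64 = 658.329 sabins (V = 2616.96 m³).
ΔA = A₂ − A₁ = 658.329 − 250.599 = 407.7 sabins.

407.7 sabins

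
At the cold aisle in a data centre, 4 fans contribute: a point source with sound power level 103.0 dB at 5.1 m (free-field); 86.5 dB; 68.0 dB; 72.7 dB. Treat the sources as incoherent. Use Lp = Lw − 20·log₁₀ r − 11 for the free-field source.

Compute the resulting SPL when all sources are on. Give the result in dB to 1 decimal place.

Source at 5.1 m: Lp = 103.0 − 20·log₁₀(5.1) − 11 = 77.8 dB.
Σ 10^(Lᵢ/10) = 5.319e+08.
Combined level = 10 log₁₀(5.319e+08) = 87.3 dB.

87.3 dB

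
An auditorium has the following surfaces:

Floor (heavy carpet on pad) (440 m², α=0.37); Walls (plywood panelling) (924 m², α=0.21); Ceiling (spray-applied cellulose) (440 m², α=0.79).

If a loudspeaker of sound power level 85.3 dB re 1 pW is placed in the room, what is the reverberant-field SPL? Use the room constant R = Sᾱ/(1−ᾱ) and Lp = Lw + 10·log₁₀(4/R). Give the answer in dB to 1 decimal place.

60.7 dB

A = 704.440 sabins; S = 1804.0 m².
ᾱ = 704.440/1804.0 = 0.3905; R = Sᾱ/(1−ᾱ) = 704.440/(1−0.3905) = 1155.767 m².
Lp = Lw + 10 log₁₀(4/R) = 85.3 -24.61 = 60.7 dB.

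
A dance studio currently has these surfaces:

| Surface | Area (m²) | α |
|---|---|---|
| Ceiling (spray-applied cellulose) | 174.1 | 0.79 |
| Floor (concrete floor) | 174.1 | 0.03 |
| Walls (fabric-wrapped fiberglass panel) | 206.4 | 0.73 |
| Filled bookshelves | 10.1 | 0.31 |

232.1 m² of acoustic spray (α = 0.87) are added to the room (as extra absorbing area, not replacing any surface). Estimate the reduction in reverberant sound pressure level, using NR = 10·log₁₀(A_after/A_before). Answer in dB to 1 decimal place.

2.3 dB

Equivalent absorption area: A_before = 174.1×0.79 + 174.1×0.03 + 206.4×0.73 + 10.1×0.31 = 296.565 m².
Treatment contributes 232.1·0.87 = 201.927 sabins.
A_after = 296.565 + 201.927 = 498.492 sabins.
NR = 10·log₁₀(498.492/296.565) = 2.3 dB.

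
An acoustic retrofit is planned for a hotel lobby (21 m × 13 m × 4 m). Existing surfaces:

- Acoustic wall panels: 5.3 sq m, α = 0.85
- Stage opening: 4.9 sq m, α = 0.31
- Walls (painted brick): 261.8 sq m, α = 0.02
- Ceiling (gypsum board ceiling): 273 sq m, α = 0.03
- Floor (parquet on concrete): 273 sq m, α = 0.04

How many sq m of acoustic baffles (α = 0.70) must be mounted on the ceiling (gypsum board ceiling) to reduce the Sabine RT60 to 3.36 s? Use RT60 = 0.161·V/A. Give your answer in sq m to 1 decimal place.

A₁ = Σ Sᵢαᵢ = 5.3·0.85 + 4.9·0.31 + 261.8·0.02 + 273·0.03 + 273·0.04 = 30.370 sabins.
Required A₂ = 0.161·1092/3.36 = 52.325 sabins.
Absorption to add: 52.325 − 30.370 = 21.955 sabins.
Each sq m of panel replacing the ceiling (gypsum board ceiling) adds (0.70 − 0.03) = 0.67 sabins.
Area = ΔA/Δα = 21.955/0.67 = 32.8 sq m.

32.8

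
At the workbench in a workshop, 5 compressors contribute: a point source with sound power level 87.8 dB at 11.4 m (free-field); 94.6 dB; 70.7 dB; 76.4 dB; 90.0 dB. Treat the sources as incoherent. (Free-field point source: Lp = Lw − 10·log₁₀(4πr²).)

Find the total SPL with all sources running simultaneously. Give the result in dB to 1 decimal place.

Source at 11.4 m: Lp = 87.8 − 10·log₁₀(4π·11.4²) = 87.8 − 10·log₁₀(1633.126) = 55.7 dB.
Sum in the linear (power) domain: Σ 10^(Lᵢ/10) = 10^(55.7/10) + 10^(94.6/10) + 10^(70.7/10) + 10^(76.4/10) + 10^(90.0/10) = 3.94e+09.
L_total = 10·log₁₀(3.94e+09) = 96.0 dB.

96.0 dB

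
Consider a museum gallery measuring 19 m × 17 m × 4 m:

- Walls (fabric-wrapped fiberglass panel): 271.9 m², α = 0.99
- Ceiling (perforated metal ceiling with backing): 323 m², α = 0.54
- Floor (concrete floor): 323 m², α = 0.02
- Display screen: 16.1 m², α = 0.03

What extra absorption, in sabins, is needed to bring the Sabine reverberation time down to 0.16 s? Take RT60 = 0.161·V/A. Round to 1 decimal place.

849.5 sabins

Equivalent absorption area: A₁ = 271.9·0.99 + 323·0.54 + 323·0.02 + 16.1·0.03 = 450.544 m².
For T = 0.16 s, need A₂ = 0.161·V/T = 0.161·1292/0.16 = 1300.075 sabins.
Additional absorption ΔA = 1300.075 − 450.544 = 849.5 sabins.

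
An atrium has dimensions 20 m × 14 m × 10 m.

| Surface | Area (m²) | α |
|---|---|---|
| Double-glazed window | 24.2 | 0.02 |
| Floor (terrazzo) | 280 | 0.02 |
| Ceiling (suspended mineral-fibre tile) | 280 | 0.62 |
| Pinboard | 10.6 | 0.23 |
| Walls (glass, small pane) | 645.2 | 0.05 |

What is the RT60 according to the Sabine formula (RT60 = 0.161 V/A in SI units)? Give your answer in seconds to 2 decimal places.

2.10 s

Equivalent absorption area: A = 24.2·0.02 + 280·0.02 + 280·0.62 + 10.6·0.23 + 645.2·0.05 = 214.382 m².
Room volume: 2800 m³.
Sabine: RT60 = 0.161 × 2800 / 214.382 = 2.10 s.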